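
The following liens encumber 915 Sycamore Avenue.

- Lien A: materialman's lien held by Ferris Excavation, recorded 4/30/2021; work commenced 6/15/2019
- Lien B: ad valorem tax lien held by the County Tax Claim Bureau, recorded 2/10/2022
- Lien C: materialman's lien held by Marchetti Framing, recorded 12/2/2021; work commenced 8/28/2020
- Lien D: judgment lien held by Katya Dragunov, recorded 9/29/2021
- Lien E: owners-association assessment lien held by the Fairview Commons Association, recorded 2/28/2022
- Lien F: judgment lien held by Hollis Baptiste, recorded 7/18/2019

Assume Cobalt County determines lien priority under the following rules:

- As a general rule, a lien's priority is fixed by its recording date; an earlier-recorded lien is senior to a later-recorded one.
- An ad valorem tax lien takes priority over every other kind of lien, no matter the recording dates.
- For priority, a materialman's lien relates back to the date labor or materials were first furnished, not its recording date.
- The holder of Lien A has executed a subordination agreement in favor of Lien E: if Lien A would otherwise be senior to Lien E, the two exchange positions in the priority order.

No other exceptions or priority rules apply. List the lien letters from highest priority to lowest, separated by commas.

B, E, F, C, D, A

Adjusting effective dates: A is treated as recorded 6/15/2019, the work-commencement date; C relates back to 8/28/2020 (work commenced).
B is an ad valorem tax lien and takes priority over every other lien.
Ordering the rest by effective date: A (6/15/2019), F (7/18/2019), C (8/28/2020), D (9/29/2021), E (2/28/2022).
A is senior to E before the subordination, so the two trade places.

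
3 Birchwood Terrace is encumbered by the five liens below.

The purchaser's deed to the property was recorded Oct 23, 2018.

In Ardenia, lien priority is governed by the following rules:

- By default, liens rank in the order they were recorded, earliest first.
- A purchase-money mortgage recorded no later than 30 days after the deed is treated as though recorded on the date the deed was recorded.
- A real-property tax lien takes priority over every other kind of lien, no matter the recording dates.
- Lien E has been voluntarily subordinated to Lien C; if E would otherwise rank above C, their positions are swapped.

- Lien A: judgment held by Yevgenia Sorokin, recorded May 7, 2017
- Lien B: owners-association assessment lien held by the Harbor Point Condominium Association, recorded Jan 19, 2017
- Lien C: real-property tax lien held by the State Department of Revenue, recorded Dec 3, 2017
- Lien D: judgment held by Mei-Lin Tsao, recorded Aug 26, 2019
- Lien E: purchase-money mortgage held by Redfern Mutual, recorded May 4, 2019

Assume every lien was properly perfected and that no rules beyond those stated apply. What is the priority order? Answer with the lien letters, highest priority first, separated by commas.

Effective dates after the stated exceptions: E missed the 30-day window (193 days after the deed), so its recording date stands.
As a real-property tax lien, C is senior to every other lien.
The other liens, earliest effective date first: B (Jan 19, 2017), A (May 7, 2017), E (May 4, 2019), D (Aug 26, 2019).
E already ranks below C; the subordination has no effect.

C, B, A, E, D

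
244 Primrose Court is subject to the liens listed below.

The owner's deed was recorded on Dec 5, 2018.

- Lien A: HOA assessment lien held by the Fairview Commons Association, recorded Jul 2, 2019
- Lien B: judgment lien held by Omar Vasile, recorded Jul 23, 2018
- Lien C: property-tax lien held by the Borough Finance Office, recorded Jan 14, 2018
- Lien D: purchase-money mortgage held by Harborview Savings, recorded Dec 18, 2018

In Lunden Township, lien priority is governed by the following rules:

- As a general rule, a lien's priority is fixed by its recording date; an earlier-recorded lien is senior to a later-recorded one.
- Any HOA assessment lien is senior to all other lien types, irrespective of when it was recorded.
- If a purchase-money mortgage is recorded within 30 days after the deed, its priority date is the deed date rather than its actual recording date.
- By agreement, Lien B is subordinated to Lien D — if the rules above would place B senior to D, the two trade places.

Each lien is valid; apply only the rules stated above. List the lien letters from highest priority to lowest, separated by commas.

A, C, D, B

Effective dates after the stated exceptions: D was recorded within the 30-day window, so its effective date is the deed date Dec 5, 2018.
A is an HOA assessment lien and takes priority over every other lien.
The other liens, earliest effective date first: C (Jan 14, 2018), B (Jul 23, 2018), D (Dec 5, 2018).
The subordination applies — B was senior to D — so B and D swap.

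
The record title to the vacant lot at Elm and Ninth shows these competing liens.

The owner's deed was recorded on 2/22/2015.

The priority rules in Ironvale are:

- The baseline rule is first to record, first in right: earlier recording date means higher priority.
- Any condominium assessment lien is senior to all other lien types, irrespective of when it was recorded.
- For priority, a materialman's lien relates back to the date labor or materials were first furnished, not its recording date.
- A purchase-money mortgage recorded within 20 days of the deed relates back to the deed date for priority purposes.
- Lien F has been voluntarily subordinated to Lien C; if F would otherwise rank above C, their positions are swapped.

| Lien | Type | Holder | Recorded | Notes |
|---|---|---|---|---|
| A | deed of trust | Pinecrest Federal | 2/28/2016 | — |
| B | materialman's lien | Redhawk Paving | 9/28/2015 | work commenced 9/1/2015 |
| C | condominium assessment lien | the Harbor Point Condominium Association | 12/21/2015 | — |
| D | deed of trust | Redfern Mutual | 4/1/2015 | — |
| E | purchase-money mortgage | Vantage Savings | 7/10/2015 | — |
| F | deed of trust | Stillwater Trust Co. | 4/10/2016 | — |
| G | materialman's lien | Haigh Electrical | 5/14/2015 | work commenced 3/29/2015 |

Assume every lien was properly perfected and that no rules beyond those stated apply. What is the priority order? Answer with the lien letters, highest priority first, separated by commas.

Adjusting effective dates: B relates back to 9/1/2015 (work commenced); E missed the 20-day window (138 days after the deed), so its recording date stands; G relates back to 3/29/2015 (work commenced).
C is a condominium assessment lien, so it outranks all other liens regardless of date.
Remaining liens by effective date: G (3/29/2015), D (4/1/2015), E (7/10/2015), B (9/1/2015), A (2/28/2016), F (4/10/2016).
F is already junior to C, so the subordination agreement changes nothing.

C, G, D, E, B, A, F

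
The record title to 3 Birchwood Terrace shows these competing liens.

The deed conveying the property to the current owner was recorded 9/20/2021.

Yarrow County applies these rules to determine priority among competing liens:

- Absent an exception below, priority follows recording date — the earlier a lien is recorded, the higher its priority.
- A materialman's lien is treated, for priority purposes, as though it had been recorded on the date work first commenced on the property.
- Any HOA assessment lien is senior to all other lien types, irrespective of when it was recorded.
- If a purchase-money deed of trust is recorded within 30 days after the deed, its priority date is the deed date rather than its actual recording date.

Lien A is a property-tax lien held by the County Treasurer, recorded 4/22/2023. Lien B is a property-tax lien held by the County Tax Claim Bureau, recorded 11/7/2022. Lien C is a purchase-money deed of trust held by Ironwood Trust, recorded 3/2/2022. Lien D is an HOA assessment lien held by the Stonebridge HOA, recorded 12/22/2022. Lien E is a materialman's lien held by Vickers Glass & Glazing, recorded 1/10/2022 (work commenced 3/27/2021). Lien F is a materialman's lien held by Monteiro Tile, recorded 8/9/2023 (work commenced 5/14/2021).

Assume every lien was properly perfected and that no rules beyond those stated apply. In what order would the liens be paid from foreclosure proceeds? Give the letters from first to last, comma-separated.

Adjusting effective dates: C was recorded 163 days after the deed — beyond 30 days — so no relation-back applies; E relates back to 3/27/2021 (work commenced); F is treated as recorded 5/14/2021, the work-commencement date.
D is an HOA assessment lien and takes priority over every other lien.
Among the remaining liens, by effective date: E (3/27/2021), F (5/14/2021), C (3/2/2022), B (11/7/2022), A (4/22/2023).

D, E, F, C, B, A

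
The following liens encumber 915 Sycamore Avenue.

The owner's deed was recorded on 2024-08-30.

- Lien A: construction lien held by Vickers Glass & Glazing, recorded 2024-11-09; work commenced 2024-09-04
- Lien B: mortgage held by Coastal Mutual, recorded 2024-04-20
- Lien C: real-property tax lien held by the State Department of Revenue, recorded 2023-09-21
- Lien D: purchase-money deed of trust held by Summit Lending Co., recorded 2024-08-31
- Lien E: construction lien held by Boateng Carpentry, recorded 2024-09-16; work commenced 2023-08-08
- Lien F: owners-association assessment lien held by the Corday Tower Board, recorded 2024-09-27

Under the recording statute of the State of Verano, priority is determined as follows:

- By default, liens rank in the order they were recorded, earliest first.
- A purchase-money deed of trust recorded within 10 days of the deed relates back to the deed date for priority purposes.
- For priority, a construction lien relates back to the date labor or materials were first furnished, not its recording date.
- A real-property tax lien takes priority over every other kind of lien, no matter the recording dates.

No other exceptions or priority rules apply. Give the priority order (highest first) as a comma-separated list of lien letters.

C, E, B, D, A, F

Effective dates after the stated exceptions: A's effective date is 2024-09-04, when work began; D was recorded within the 10-day window, so its effective date is the deed date 2024-08-30; E's effective date is 2023-08-08, when work began.
C is a real-property tax lien and takes priority over every other lien.
The other liens, earliest effective date first: E (2023-08-08), B (2024-04-20), D (2024-08-30), A (2024-09-04), F (2024-09-27).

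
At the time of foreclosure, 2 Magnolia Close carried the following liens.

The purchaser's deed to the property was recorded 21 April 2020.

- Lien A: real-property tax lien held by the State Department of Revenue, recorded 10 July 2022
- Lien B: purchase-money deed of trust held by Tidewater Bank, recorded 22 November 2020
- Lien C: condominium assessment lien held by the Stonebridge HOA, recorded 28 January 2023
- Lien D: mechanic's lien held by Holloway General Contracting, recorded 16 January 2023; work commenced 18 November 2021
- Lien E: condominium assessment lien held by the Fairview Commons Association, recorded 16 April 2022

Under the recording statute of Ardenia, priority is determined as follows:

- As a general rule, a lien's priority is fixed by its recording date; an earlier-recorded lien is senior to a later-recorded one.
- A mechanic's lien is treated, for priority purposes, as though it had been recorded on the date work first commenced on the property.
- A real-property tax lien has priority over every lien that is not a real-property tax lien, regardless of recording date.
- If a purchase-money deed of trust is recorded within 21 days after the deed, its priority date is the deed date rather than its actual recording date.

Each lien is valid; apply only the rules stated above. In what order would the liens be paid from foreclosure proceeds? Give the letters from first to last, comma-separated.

A, B, D, E, C

Effective dates: B missed the 21-day window (215 days after the deed), so its recording date stands; D is treated as recorded 18 November 2021, the work-commencement date.
A is a real-property tax lien and takes priority over every other lien.
Among the remaining liens, by effective date: B (22 November 2020), D (18 November 2021), E (16 April 2022), C (28 January 2023).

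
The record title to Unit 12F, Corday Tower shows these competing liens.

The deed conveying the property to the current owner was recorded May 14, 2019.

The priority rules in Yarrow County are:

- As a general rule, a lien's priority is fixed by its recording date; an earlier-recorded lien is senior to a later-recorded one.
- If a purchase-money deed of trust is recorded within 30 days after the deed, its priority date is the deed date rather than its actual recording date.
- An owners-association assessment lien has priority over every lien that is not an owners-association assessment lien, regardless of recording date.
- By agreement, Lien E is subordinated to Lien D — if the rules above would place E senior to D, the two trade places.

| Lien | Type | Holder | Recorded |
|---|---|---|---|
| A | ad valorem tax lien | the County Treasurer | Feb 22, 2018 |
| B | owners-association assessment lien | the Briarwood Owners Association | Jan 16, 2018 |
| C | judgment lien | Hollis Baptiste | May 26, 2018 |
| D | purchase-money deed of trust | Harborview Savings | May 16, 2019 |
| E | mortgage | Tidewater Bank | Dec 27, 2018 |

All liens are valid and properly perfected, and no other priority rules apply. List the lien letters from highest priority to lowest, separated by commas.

B, A, C, D, E

Effective dates after the stated exceptions: D was recorded within the 30-day window, so its effective date is the deed date May 14, 2019.
B, as an owners-association assessment lien, has superpriority and ranks first.
Remaining liens by effective date: A (Feb 22, 2018), C (May 26, 2018), E (Dec 27, 2018), D (May 14, 2019).
Because E would otherwise rank above D, the subordination swaps them.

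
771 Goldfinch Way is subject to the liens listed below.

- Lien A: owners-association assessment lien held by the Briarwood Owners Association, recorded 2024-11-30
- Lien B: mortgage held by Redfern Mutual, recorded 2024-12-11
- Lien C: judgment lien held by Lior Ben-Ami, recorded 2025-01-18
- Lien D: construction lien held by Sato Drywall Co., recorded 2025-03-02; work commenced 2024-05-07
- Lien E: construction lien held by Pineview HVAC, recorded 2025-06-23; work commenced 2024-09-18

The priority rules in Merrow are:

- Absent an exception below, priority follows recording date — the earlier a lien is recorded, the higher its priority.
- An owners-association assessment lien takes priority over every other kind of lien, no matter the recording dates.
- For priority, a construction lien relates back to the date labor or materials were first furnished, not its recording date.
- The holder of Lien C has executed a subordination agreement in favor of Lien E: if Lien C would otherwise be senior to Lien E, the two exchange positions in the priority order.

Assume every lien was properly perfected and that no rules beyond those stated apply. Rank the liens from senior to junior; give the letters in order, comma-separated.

Effective dates: D's effective date is 2024-05-07, when work began; E relates back to 2024-09-18 (work commenced).
A, as an owners-association assessment lien, has superpriority and ranks first.
Among the remaining liens, by effective date: D (2024-05-07), E (2024-09-18), B (2024-12-11), C (2025-01-18).
Since C is not senior to E, the subordination leaves the order unchanged.

A, D, E, B, C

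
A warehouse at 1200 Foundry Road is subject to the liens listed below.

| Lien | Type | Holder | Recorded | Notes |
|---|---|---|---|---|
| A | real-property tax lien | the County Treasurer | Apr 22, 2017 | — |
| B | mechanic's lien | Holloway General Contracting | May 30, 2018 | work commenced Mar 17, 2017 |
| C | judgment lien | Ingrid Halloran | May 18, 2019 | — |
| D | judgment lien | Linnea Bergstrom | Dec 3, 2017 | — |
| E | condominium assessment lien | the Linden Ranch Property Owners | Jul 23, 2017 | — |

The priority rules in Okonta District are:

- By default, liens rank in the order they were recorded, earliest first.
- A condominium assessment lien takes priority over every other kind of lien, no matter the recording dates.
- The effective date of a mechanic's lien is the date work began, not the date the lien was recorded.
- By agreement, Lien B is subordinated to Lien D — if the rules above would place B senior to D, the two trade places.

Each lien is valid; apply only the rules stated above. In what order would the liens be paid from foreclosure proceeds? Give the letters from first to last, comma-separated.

First, effective dates: B's effective date is Mar 17, 2017, when work began.
E is a condominium assessment lien and takes priority over every other lien.
The other liens, earliest effective date first: B (Mar 17, 2017), A (Apr 22, 2017), D (Dec 3, 2017), C (May 18, 2019).
B is senior to D before the subordination, so the two trade places.

E, D, A, B, C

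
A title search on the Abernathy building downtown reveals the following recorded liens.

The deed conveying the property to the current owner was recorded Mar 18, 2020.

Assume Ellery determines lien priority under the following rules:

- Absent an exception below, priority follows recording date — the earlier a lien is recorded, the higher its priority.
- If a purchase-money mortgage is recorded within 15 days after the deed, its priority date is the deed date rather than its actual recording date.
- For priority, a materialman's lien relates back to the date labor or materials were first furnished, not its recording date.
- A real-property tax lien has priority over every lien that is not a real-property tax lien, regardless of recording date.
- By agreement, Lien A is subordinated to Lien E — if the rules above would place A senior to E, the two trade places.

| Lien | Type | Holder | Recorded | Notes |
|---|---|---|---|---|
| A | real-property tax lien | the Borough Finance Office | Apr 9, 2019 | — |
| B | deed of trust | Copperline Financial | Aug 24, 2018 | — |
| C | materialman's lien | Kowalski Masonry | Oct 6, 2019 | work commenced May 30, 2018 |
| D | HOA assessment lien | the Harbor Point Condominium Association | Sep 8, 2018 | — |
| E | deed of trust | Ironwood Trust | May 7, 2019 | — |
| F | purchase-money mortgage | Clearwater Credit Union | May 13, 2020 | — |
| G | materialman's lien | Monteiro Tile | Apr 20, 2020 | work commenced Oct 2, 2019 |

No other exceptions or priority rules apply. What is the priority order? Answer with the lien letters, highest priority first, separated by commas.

First, effective dates: C is treated as recorded May 30, 2018, the work-commencement date; F missed the 15-day window (56 days after the deed), so its recording date stands; G is treated as recorded Oct 2, 2019, the work-commencement date.
A, as a real-property tax lien, has superpriority and ranks first.
Ordering the rest by effective date: C (May 30, 2018), B (Aug 24, 2018), D (Sep 8, 2018), E (May 7, 2019), G (Oct 2, 2019), F (May 13, 2020).
A is senior to E before the subordination, so the two trade places.

E, C, B, D, A, G, F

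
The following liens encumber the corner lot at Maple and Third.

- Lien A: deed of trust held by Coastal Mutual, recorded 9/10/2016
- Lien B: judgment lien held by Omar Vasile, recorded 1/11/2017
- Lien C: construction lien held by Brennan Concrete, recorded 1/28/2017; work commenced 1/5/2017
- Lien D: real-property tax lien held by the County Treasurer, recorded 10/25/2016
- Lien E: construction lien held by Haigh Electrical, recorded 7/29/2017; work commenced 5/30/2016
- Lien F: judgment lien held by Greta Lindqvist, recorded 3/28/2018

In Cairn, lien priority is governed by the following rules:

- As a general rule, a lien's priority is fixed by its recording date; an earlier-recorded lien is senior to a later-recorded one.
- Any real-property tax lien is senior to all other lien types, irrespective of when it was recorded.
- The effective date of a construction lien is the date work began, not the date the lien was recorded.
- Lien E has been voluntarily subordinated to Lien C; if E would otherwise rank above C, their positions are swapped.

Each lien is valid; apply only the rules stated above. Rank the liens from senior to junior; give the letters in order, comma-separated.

D, C, A, E, B, F

First, effective dates: C is treated as recorded 1/5/2017, the work-commencement date; E relates back to 5/30/2016 (work commenced).
As a real-property tax lien, D is senior to every other lien.
Among the remaining liens, by effective date: E (5/30/2016), A (9/10/2016), C (1/5/2017), B (1/11/2017), F (3/28/2018).
E is senior to C before the subordination, so the two trade places.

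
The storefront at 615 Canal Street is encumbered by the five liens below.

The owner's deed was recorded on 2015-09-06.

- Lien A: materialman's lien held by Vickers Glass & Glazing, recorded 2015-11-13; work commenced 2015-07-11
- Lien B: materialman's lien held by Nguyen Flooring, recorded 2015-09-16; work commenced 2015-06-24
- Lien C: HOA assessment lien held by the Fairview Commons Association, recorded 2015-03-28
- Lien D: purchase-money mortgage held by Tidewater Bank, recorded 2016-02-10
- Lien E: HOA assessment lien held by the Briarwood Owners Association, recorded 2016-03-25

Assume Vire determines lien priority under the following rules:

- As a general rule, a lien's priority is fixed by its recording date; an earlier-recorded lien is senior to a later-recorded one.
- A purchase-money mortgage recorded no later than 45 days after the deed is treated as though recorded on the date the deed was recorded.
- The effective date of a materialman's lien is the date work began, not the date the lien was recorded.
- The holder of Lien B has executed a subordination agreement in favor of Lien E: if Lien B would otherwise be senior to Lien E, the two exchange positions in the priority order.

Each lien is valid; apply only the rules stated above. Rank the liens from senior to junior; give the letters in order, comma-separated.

C, E, A, D, B

Effective dates after the stated exceptions: A's effective date is 2015-07-11, when work began; B's effective date is 2015-06-24, when work began; D was recorded 157 days after the deed, outside the 45-day window, so it keeps its recording date.
By effective date: C (2015-03-28), B (2015-06-24), A (2015-07-11), D (2016-02-10), E (2016-03-25).
B is senior to E before the subordination, so the two trade places.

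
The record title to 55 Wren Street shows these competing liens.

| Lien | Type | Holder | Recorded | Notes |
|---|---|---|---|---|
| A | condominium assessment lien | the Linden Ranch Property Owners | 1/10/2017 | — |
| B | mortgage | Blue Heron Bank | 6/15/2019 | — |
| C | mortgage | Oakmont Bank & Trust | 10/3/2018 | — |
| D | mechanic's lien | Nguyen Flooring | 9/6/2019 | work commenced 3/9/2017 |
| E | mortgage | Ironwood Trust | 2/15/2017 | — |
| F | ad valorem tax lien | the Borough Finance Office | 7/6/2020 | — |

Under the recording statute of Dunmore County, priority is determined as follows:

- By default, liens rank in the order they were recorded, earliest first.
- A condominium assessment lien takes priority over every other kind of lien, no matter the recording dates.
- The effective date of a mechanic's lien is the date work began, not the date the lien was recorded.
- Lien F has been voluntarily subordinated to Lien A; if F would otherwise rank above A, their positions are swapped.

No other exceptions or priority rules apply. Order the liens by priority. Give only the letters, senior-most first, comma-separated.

Adjusting effective dates: D is treated as recorded 3/9/2017, the work-commencement date.
A is a condominium assessment lien and takes priority over every other lien.
Among the remaining liens, by effective date: E (2/15/2017), D (3/9/2017), C (10/3/2018), B (6/15/2019), F (7/6/2020).
F is already junior to A, so the subordination agreement changes nothing.

A, E, D, C, B, F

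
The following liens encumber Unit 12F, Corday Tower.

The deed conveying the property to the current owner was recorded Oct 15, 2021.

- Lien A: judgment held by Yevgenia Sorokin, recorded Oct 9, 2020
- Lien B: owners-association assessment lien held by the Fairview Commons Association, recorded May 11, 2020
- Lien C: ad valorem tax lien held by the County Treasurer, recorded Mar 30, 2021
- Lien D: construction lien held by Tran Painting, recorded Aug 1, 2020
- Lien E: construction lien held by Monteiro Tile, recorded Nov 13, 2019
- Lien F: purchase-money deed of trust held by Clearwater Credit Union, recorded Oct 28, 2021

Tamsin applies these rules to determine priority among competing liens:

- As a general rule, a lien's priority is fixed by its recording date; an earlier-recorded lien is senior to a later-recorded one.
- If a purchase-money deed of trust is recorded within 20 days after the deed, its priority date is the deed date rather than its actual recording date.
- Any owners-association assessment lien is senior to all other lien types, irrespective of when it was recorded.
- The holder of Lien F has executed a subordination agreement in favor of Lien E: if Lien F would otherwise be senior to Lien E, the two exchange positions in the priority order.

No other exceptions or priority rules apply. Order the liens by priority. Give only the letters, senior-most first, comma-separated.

Effective dates: F's effective date is the deed date, Oct 15, 2021.
As an owners-association assessment lien, B is senior to every other lien.
Ordering the rest by effective date: E (Nov 13, 2019), D (Aug 1, 2020), A (Oct 9, 2020), C (Mar 30, 2021), F (Oct 15, 2021).
F already ranks below E; the subordination has no effect.

B, E, D, A, C, F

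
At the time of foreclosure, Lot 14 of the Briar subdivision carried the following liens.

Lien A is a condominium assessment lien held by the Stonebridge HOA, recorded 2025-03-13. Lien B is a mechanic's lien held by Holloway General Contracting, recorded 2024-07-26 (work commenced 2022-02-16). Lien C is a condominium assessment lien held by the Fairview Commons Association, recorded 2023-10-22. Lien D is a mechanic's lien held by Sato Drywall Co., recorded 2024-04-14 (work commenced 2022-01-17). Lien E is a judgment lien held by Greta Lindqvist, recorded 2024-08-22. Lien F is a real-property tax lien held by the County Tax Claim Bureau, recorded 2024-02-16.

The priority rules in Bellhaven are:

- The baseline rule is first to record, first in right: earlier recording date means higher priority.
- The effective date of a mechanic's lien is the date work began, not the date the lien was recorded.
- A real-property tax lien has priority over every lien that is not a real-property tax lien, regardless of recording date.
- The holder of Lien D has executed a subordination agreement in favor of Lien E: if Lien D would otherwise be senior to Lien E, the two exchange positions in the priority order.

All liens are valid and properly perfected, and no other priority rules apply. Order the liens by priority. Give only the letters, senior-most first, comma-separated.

F, E, B, C, D, A

Adjusting effective dates: B relates back to 2022-02-16 (work commenced); D relates back to 2022-01-17 (work commenced).
As a real-property tax lien, F is senior to every other lien.
The other liens, earliest effective date first: D (2022-01-17), B (2022-02-16), C (2023-10-22), E (2024-08-22), A (2025-03-13).
D would otherwise be senior to E, so under the subordination agreement D and E exchange positions.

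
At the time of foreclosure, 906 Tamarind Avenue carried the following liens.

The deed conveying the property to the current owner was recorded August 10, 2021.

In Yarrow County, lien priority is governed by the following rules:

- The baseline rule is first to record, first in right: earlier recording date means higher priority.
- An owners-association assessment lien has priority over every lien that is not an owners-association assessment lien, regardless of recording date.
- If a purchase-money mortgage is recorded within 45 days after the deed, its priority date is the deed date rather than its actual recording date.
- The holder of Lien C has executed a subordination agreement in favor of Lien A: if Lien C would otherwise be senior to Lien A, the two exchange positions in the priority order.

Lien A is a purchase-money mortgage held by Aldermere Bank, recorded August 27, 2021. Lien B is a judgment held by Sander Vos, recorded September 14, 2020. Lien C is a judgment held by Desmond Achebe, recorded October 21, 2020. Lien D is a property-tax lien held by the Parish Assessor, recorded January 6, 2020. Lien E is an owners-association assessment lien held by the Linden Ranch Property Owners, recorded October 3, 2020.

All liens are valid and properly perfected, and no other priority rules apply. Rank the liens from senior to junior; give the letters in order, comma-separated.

E, D, B, A, C

Effective dates: A relates back to the deed date August 10, 2021.
E is an owners-association assessment lien and takes priority over every other lien.
Remaining liens by effective date: D (January 6, 2020), B (September 14, 2020), C (October 21, 2020), A (August 10, 2021).
The subordination applies — C was senior to A — so C and A swap.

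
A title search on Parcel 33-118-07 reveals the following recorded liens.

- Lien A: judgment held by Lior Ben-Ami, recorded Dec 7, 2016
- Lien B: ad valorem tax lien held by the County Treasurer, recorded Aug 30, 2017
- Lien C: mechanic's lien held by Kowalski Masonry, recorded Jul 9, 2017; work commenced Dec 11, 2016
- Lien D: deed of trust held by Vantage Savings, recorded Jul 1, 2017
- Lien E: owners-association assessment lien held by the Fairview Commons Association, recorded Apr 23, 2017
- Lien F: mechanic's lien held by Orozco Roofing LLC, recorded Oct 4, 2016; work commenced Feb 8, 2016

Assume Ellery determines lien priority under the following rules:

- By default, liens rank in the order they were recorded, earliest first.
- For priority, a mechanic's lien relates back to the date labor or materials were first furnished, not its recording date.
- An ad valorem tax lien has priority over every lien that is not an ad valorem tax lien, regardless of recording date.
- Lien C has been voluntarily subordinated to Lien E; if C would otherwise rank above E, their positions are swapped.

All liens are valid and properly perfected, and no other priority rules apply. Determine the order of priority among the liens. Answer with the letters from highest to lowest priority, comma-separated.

B, F, A, E, C, D

Effective dates after the stated exceptions: C relates back to Dec 11, 2016 (work commenced); F's effective date is Feb 8, 2016, when work began.
As an ad valorem tax lien, B is senior to every other lien.
Remaining liens by effective date: F (Feb 8, 2016), A (Dec 7, 2016), C (Dec 11, 2016), E (Apr 23, 2017), D (Jul 1, 2017).
The subordination applies — C was senior to E — so C and E swap.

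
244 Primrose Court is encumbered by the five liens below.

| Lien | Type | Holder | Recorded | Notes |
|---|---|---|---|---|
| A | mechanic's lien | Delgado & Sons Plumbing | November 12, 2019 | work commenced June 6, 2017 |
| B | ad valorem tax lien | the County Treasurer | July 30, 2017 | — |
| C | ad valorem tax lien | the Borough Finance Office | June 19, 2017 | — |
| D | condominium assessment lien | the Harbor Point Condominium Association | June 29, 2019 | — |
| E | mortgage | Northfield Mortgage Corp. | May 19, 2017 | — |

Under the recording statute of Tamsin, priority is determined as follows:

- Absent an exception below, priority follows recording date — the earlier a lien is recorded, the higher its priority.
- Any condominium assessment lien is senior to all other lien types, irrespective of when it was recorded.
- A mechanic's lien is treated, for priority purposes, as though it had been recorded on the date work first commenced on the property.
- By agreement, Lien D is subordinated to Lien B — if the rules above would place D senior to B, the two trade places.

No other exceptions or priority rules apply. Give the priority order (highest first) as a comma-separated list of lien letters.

B, E, A, C, D

Effective dates after the stated exceptions: A is treated as recorded June 6, 2017, the work-commencement date.
D, as a condominium assessment lien, has superpriority and ranks first.
The other liens, earliest effective date first: E (May 19, 2017), A (June 6, 2017), C (June 19, 2017), B (July 30, 2017).
Because D would otherwise rank above B, the subordination swaps them.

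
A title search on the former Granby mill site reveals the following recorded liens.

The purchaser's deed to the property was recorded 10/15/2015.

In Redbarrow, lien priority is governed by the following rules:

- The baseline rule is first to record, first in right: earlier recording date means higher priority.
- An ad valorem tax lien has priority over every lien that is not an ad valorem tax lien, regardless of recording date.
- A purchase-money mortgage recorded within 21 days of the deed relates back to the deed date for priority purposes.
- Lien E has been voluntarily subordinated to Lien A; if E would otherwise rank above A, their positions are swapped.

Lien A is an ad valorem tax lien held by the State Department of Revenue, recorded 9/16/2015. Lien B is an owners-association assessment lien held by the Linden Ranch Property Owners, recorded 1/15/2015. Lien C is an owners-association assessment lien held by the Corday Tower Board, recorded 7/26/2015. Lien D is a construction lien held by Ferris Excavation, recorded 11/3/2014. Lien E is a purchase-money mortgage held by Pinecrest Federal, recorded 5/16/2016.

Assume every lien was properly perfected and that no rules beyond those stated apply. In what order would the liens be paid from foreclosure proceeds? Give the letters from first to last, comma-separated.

A, D, B, C, E

First, effective dates: E was recorded 214 days after the deed, outside the 21-day window, so it keeps its recording date.
As an ad valorem tax lien, A is senior to every other lien.
The other liens, earliest effective date first: D (11/3/2014), B (1/15/2015), C (7/26/2015), E (5/16/2016).
E is already junior to A, so the subordination agreement changes nothing.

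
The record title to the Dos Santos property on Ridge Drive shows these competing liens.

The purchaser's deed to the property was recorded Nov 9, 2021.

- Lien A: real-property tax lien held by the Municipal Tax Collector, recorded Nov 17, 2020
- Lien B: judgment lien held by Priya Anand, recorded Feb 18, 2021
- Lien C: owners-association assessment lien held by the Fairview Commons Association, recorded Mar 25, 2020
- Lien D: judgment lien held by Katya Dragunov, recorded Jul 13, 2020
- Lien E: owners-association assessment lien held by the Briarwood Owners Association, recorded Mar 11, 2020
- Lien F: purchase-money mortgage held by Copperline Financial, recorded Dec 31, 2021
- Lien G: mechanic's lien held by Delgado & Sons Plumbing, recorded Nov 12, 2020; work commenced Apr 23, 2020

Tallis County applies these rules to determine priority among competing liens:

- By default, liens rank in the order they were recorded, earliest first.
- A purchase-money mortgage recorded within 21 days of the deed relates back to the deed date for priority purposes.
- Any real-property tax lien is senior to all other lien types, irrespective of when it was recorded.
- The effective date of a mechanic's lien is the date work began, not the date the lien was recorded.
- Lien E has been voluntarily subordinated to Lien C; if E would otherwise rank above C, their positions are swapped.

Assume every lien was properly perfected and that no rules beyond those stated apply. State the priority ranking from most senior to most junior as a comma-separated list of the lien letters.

A, C, E, G, D, B, F

Effective dates: F was recorded 52 days after the deed — beyond 21 days — so no relation-back applies; G's effective date is Apr 23, 2020, when work began.
A, as a real-property tax lien, has superpriority and ranks first.
The other liens, earliest effective date first: E (Mar 11, 2020), C (Mar 25, 2020), G (Apr 23, 2020), D (Jul 13, 2020), B (Feb 18, 2021), F (Dec 31, 2021).
E would otherwise be senior to C, so under the subordination agreement E and C exchange positions.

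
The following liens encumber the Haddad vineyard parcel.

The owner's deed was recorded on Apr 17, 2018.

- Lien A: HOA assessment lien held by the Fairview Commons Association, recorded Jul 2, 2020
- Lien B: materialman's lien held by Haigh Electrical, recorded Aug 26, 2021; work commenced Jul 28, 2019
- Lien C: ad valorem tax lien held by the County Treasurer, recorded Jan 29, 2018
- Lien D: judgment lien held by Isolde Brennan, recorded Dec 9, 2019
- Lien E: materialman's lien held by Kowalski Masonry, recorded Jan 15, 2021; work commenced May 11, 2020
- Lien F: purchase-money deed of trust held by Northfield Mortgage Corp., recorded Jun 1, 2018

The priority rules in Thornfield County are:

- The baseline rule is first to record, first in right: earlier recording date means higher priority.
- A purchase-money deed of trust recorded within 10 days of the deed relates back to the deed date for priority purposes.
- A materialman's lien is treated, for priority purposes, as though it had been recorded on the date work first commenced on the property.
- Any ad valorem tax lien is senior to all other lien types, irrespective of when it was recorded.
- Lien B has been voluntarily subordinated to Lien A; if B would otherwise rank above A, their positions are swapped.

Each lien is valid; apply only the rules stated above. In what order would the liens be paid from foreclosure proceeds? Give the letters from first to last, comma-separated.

Adjusting effective dates: B is treated as recorded Jul 28, 2019, the work-commencement date; E is treated as recorded May 11, 2020, the work-commencement date; F was recorded 45 days after the deed — beyond 10 days — so no relation-back applies.
C is an ad valorem tax lien, so it outranks all other liens regardless of date.
Ordering the rest by effective date: F (Jun 1, 2018), B (Jul 28, 2019), D (Dec 9, 2019), E (May 11, 2020), A (Jul 2, 2020).
Because B would otherwise rank above A, the subordination swaps them.

C, F, A, D, E, B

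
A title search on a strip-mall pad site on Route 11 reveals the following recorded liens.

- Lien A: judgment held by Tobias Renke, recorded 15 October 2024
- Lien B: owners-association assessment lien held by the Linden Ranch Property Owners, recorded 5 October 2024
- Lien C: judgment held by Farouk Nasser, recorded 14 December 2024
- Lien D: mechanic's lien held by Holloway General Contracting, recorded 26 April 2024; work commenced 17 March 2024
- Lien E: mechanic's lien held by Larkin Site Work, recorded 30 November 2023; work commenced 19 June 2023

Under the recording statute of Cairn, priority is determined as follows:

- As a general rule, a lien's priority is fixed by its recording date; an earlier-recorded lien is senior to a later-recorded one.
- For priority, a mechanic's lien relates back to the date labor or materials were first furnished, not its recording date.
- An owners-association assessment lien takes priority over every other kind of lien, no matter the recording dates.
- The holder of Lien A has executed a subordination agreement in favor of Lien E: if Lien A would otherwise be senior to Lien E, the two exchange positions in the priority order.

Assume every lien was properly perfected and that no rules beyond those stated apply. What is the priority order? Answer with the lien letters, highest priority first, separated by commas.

B, E, D, A, C

Effective dates after the stated exceptions: D relates back to 17 March 2024 (work commenced); E is treated as recorded 19 June 2023, the work-commencement date.
B is an owners-association assessment lien and takes priority over every other lien.
Among the remaining liens, by effective date: E (19 June 2023), D (17 March 2024), A (15 October 2024), C (14 December 2024).
A already ranks below E; the subordination has no effect.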